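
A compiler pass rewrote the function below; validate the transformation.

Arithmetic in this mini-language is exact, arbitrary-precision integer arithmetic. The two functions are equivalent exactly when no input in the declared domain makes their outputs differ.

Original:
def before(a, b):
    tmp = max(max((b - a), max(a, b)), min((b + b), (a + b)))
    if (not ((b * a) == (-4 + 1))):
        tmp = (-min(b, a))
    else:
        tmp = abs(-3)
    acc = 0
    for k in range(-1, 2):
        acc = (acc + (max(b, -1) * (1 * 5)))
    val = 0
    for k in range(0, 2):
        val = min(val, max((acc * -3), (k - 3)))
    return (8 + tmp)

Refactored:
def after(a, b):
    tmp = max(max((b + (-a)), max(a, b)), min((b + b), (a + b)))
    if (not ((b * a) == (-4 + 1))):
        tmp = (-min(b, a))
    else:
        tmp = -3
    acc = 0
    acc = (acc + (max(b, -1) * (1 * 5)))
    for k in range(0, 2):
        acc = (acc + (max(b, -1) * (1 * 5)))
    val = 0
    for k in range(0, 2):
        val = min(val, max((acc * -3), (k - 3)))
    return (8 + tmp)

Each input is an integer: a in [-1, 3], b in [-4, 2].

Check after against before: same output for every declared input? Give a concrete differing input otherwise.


Run the pair on a=1, b=-3.
before: tmp=1, then (not ((b * a) == (-4 + 1))) is false, then tmp=3, then acc=0, then (k=-1), then acc=-5, then (k=0), then acc=-10, then (k=1), then acc=-15, then val=0, then (k=0), then val=0, then (k=1), then val=0, then returns 11
after: tmp=1, then (not ((b * a) == (-4 + 1))) is false, then tmp=-3, then acc=0, then acc=-5, then (k=0), then acc=-10, then (k=1), then acc=-15, then val=0, then (k=0), then val=0, then (k=1), then val=0, then returns 5
11 and 5 differ, so these are not the same function on this domain.
verdict: not equivalent; witness: a=1, b=-3


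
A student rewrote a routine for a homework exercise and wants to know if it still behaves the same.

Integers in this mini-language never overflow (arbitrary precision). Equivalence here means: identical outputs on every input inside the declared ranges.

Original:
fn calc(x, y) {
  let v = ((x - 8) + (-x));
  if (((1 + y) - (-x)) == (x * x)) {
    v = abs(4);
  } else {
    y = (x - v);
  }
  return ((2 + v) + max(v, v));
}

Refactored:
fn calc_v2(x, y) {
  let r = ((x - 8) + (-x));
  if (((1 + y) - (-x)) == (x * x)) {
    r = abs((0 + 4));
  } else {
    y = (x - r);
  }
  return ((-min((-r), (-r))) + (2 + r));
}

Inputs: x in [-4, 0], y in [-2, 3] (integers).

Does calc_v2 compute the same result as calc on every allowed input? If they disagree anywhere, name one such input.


Side by side, the visible changes include: min/max/abs usage differs, plus arithmetic usage differs, plus constant usage differs, plus local variable names differ.
One worked example (x=-2, y=1) — calc: v=-8, then (((1 + y) - (-x)) == (x * x)) is false, then y=6, then returns -14; calc_v2: r=-8, then (((1 + y) - (-x)) == (x * x)) is false, then y=6, then returns -14; agreement on -14.
Checked all 30 inputs in the declared domain: the outputs agree on every one.
verdict: equivalent


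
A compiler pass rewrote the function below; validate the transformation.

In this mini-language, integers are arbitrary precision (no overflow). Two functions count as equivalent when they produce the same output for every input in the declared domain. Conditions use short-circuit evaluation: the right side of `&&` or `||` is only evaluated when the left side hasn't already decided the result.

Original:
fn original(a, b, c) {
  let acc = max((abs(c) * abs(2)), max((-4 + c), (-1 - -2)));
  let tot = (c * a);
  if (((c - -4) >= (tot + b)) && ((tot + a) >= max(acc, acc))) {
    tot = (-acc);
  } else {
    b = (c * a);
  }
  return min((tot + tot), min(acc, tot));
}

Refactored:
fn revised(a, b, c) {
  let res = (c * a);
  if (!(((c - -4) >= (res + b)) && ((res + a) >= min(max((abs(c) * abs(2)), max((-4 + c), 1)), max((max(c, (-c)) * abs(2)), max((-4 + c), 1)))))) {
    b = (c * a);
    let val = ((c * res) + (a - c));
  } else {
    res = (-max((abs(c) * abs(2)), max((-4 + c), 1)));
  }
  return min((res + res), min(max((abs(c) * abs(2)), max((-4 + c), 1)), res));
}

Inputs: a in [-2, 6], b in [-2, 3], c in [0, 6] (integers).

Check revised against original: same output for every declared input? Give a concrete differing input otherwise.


Equivalent. The suspicious-looking change has no observable effect anywhere in the declared ranges.
An exhaustive pass over the 378 declared inputs shows identical outputs.
Spot check at a=-2, b=0, c=6 — original: acc := 12 | tot := -12 | (((c - -4) >= (tot + b)) && ((tot + a) >= max(acc, acc))): false | b := -12 | result -24. revised: res := -12 | (!(((c - -4) >= (res + b)) && ((res + a) >= min(max((abs(c) * abs(2)), max((-4 + c), 1)), max((max(c, (-c)) * abs(2)), max((-4 + c), 1)))))): true | b := -12 | val := -80 | result -24. Both give -24.
verdict: equivalent


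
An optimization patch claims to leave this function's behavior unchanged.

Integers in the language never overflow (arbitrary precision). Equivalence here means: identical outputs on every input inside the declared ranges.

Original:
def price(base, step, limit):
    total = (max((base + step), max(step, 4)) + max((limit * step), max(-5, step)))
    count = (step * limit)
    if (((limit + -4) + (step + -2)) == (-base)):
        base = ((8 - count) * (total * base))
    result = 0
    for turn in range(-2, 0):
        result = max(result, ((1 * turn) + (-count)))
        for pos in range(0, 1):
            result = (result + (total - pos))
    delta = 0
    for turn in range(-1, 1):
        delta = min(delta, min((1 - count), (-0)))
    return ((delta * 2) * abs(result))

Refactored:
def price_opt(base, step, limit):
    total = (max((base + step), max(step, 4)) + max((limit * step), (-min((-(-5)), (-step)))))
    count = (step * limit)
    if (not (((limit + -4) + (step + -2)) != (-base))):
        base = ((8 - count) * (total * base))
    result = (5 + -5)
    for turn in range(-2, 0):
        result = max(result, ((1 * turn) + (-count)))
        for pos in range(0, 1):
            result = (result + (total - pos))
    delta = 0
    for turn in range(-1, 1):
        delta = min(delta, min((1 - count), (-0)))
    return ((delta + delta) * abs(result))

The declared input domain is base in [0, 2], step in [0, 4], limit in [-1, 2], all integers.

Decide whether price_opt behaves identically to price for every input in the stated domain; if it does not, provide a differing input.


Comparing the listings, the differences include: arithmetic usage differs, plus min/max/abs usage differs, plus comparison usage differs, plus constant usage differs, plus boolean connective usage differs.
One worked example (base=0, step=0, limit=-1) — price: total becomes 4; next count becomes 0; next (((limit + -4) + (step + -2)) == (-base)) evaluates to false; next result becomes 0; next at turn=-2:; next result becomes 0; next at pos=0:; next result becomes 4; next at turn=-1:; next result becomes 4; next at pos=0:; next result becomes 8; next delta becomes 0; next at turn=-1:; next delta becomes 0; next at turn=0:; next delta becomes 0; next final value 0; price_opt: total becomes 4; next count becomes 0; next (not (((limit + -4) + (step + -2)) != (-base))) evaluates to false; next result becomes 0; next at turn=-2:; next result becomes 0; next at pos=0:; next result becomes 4; next at turn=-1:; next result becomes 4; next at pos=0:; next result becomes 8; next delta becomes 0; next at turn=-1:; next delta becomes 0; next at turn=0:; next delta becomes 0; next final value 0; agreement on 0.
Across all 60 domain points the two functions coincide.
verdict: equivalent


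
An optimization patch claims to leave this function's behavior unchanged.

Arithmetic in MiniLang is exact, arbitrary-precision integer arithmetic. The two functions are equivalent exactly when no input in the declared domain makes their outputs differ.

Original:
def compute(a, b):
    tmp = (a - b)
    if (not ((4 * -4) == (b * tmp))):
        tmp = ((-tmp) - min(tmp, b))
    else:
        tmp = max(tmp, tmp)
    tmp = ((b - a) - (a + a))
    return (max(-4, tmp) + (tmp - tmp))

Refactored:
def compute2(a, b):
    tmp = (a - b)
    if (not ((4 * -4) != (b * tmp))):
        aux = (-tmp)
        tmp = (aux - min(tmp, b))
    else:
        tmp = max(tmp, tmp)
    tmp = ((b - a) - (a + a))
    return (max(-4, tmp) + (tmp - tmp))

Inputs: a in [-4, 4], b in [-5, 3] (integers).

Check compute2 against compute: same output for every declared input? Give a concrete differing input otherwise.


The edit looks behavioral (`((4 * -4) == (b * tmp))` became `((4 * -4) != (b * tmp))`), but over these ranges it never changes the outcome.
One worked example (a=-2, b=2) — compute: tmp becomes -4; next (not ((4 * -4) == (b * tmp))) evaluates to true; next tmp becomes 8; next tmp becomes 8; next final value 8; compute2: tmp becomes -4; next (not ((4 * -4) != (b * tmp))) evaluates to false; next tmp becomes -4; next tmp becomes 8; next final value 8; agreement on 8.
Across all 81 domain points the two functions coincide.
verdict: equivalent


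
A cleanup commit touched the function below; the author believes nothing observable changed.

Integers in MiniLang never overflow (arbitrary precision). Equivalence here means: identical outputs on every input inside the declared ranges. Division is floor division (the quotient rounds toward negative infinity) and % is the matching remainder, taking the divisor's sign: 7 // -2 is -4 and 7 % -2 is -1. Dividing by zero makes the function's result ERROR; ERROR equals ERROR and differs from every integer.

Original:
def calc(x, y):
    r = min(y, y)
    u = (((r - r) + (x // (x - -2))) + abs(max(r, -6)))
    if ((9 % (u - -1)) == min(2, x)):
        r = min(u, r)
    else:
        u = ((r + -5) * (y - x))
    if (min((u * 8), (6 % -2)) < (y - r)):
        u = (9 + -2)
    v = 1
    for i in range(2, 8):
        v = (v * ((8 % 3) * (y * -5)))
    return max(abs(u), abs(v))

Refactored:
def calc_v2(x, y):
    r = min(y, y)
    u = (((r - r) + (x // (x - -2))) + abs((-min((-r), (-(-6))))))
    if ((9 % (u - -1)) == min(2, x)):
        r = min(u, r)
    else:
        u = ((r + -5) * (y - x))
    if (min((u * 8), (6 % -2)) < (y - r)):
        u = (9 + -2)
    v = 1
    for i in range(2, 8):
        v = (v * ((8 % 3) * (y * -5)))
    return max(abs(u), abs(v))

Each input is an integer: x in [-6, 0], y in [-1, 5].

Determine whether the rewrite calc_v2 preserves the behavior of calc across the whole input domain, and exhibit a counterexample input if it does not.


Behavior is preserved: although min/max/abs usage differs, the outputs never diverge.
As a probe, take x=-1, y=0: calc runs r becomes 0; next u becomes -1; next hits division by zero so the output is ERROR; calc_v2 runs r becomes 0; next u becomes -1; next hits division by zero so the output is ERROR; both end at ERROR.
An exhaustive pass over the 49 declared inputs shows identical outputs.
verdict: equivalent


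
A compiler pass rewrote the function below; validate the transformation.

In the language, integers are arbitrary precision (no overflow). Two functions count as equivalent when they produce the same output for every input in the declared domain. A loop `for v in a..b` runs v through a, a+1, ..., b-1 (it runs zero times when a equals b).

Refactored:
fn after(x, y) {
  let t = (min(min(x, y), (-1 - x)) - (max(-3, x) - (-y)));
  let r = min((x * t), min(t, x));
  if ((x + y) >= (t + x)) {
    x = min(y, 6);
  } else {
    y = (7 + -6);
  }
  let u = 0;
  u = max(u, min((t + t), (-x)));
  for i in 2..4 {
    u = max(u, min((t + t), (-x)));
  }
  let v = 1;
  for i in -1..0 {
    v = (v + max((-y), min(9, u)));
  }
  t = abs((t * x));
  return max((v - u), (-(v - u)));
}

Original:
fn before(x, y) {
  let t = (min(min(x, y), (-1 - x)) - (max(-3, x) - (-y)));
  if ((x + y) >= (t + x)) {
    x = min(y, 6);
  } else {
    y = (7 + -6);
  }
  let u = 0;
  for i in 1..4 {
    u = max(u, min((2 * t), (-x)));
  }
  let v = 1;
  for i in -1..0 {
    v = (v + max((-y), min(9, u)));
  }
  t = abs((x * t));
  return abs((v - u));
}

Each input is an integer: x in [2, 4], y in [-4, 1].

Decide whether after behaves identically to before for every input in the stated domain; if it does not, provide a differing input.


The two are interchangeable: statement counts differ, and arithmetic usage differs, and constant usage differs, and min/max/abs usage differs, and loop structure differs, and local variable names differ, and every declared input agrees.
Spot check at x=3, y=0 — before: t becomes -7; next ((x + y) >= (t + x)) evaluates to true; next x becomes 0; next u becomes 0; next at i=1:; next u becomes 0; next at i=2:; next u becomes 0; next at i=3:; next u becomes 0; next v becomes 1; next at i=-1:; next v becomes 1; next t becomes 0; next final value 1. after: t becomes -7; next r becomes -21; next ((x + y) >= (t + x)) evaluates to true; next x becomes 0; next u becomes 0; next u becomes 0; next at i=2:; next u becomes 0; next at i=3:; next u becomes 0; next v becomes 1; next at i=-1:; next v becomes 1; next t becomes 0; next final value 1. Both give 1.
Across all 18 domain points the two functions coincide.
verdict: equivalent


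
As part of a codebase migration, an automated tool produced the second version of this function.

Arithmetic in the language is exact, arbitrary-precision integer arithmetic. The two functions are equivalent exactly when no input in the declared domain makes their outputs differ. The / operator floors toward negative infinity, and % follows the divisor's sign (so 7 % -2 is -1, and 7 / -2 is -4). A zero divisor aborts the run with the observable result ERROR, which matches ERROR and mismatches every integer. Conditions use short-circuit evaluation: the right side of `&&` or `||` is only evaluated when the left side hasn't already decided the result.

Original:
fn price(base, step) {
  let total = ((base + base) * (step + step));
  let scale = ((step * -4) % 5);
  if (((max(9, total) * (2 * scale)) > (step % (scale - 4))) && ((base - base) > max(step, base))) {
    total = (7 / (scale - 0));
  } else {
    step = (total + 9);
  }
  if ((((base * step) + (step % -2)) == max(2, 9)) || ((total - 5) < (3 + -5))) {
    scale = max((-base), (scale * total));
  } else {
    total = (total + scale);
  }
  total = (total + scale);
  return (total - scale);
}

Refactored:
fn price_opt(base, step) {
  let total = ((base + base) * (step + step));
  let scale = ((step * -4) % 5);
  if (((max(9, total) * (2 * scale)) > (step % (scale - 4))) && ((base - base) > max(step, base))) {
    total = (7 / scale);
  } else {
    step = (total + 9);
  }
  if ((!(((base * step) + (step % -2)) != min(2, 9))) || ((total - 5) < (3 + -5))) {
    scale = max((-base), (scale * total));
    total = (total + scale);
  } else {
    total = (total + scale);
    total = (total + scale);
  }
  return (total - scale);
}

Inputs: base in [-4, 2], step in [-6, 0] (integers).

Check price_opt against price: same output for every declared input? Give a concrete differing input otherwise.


Evaluate both at base=-1, step=-3.
price: total = 12; scale = 2; (((max(9, total) * (2 * scale)) > (step % (scale - 4))) && ((base - base) > max(step, base))) -> true; total = 3; ((((base * step) + (step % -2)) == max(2, 9)) || ((total - 5) < (3 + -5))) -> false; total = 5; total = 7; return 5
price_opt: total = 12; scale = 2; (((max(9, total) * (2 * scale)) > (step % (scale - 4))) && ((base - base) > max(step, base))) -> true; total = 3; ((!(((base * step) + (step % -2)) != min(2, 9))) || ((total - 5) < (3 + -5))) -> true; scale = 6; total = 9; return 3
5 and 3 differ, so these are not the same function on this domain.
verdict: not equivalent; witness: base=-1, step=-3


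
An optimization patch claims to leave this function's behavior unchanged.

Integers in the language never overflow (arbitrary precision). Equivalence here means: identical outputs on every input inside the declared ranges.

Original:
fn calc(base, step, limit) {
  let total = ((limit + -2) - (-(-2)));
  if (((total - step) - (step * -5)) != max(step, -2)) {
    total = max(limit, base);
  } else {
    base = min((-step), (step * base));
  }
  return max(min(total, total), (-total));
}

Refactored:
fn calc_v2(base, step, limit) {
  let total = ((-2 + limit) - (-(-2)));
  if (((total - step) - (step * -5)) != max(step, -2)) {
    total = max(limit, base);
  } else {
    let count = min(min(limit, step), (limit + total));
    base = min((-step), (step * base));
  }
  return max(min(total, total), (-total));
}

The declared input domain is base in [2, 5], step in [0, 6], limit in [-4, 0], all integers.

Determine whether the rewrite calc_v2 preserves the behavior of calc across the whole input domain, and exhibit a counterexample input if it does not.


The two are interchangeable: min/max/abs usage differs, statement counts differ, local variable names differ, arithmetic usage differs, and every declared input agrees.
One worked example (base=5, step=4, limit=0) — calc: total = -4; (((total - step) - (step * -5)) != max(step, -2)) -> true; total = 5; return 5; calc_v2: total = -4; (((total - step) - (step * -5)) != max(step, -2)) -> true; total = 5; return 5; agreement on 5.
Across all 140 domain points the two functions coincide.
verdict: equivalent


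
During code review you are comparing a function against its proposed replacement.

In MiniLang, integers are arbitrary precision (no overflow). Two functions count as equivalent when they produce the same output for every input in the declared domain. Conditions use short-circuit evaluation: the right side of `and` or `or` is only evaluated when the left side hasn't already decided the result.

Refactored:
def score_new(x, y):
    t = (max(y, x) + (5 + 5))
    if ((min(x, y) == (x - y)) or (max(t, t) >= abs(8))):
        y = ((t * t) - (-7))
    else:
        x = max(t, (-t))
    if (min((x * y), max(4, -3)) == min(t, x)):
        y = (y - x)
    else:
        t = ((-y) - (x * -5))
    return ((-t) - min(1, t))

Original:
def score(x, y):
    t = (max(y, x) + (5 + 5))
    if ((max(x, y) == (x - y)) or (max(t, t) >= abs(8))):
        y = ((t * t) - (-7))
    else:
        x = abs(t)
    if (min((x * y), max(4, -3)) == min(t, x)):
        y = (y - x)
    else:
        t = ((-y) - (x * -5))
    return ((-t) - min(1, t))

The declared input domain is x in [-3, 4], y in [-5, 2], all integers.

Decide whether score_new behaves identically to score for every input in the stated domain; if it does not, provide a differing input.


Equivalent. The edit looks behavioral (`max(x, y)` became `min(x, y)`), but over these ranges it never changes the outcome.
Across all 64 domain points the two functions coincide.
As a probe, take x=0, y=-5: score runs t = 10; ((max(x, y) == (x - y)) or (max(t, t) >= abs(8))) -> true; y = 107; (min((x * y), max(4, -3)) == min(t, x)) -> true; y = 107; return -11; score_new runs t = 10; ((min(x, y) == (x - y)) or (max(t, t) >= abs(8))) -> true; y = 107; (min((x * y), max(4, -3)) == min(t, x)) -> true; y = 107; return -11; both end at -11.
verdict: equivalent


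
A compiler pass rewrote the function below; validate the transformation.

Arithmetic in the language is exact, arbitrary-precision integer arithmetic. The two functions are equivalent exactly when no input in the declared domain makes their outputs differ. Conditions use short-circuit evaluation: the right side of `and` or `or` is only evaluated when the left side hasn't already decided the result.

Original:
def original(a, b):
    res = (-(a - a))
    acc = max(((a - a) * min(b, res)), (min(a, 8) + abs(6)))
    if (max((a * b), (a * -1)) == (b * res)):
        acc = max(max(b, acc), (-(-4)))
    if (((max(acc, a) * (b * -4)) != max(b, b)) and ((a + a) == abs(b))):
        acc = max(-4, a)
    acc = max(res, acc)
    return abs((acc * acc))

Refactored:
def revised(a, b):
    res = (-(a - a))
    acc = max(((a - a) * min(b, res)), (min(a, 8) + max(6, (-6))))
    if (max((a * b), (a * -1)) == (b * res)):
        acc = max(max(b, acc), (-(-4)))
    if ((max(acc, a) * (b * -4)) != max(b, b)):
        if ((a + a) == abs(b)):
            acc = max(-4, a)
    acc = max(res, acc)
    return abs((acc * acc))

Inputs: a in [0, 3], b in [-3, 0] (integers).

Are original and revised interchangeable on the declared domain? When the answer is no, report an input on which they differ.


Although constant usage differs; and min/max/abs usage differs; and branching structure differs; and boolean connective usage differs; and statement counts differ, 16/16 inputs agree.
verdict: equivalent


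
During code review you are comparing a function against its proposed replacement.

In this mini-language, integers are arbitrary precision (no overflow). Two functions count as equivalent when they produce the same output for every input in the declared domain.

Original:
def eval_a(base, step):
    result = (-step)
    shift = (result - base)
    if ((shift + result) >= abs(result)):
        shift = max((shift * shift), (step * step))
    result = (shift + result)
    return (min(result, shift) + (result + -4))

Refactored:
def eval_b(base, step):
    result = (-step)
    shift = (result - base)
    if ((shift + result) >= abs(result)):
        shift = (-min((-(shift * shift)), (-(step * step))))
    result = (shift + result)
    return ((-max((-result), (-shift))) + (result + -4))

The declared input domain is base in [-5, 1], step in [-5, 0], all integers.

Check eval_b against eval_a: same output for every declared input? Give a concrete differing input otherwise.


Side by side, the visible changes include: same computation, different form.
Spot check at base=-1, step=-2 — eval_a: result := 2 | shift := 3 | ((shift + result) >= abs(result)): true | shift := 9 | result := 11 | result 16. eval_b: result := 2 | shift := 3 | ((shift + result) >= abs(result)): true | shift := 9 | result := 11 | result 16. Both give 16.
An exhaustive pass over the 42 declared inputs shows identical outputs.
verdict: equivalent


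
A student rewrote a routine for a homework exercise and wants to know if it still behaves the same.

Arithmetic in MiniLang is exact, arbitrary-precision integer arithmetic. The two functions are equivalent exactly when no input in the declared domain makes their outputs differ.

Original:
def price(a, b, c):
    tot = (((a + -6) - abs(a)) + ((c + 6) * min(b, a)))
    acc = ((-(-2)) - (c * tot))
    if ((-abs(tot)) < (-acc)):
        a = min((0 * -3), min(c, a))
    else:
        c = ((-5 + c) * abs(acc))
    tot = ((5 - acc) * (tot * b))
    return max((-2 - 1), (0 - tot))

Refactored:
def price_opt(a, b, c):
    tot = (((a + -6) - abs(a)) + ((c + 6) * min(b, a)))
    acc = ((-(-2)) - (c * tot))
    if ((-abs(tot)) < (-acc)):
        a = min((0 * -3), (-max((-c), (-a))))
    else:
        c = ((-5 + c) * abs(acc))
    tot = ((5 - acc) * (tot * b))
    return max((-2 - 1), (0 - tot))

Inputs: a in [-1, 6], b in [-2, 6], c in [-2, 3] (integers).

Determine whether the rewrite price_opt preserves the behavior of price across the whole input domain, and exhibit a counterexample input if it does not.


Behavior is preserved: although min/max/abs usage differs, the outputs never diverge.
One worked example (a=-1, b=2, c=2) — price: tot=-16, then acc=34, then ((-abs(tot)) < (-acc)) is false, then c=-102, then tot=928, then returns -3; price_opt: tot=-16, then acc=34, then ((-abs(tot)) < (-acc)) is false, then c=-102, then tot=928, then returns -3; agreement on -3.
Every one of the 432 inputs gives matching results.
verdict: equivalent


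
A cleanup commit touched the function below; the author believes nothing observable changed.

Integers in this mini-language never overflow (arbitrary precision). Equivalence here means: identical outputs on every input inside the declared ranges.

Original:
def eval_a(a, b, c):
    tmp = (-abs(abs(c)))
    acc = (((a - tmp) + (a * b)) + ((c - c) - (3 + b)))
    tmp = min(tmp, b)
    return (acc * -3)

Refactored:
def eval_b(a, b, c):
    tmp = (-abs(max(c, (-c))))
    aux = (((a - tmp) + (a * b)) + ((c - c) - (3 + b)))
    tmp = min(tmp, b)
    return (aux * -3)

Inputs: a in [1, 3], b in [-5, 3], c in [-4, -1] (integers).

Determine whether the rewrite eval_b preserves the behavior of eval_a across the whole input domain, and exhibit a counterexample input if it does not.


Side by side, the visible changes include: local variable names differ, plus min/max/abs usage differs.
Spot check at a=2, b=-2, c=-4 — eval_a: tmp becomes -4; next acc becomes 1; next tmp becomes -4; next final value -3. eval_b: tmp becomes -4; next aux becomes 1; next tmp becomes -4; next final value -3. Both give -3.
Sweeping the whole domain (108 inputs) finds no disagreement.
verdict: equivalent


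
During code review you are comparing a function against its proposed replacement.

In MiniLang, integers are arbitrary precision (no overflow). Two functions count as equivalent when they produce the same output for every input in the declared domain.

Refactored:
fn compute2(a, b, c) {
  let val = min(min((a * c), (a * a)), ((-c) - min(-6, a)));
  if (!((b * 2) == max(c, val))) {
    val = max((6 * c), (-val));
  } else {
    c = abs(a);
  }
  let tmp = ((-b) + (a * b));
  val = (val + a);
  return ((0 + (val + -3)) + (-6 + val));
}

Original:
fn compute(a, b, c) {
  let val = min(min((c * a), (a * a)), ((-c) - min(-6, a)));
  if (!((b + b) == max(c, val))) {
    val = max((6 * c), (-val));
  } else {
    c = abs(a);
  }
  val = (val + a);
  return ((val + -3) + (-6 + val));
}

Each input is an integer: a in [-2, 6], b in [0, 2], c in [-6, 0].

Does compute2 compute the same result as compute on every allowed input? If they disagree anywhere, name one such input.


The two are interchangeable: constant usage differs, plus statement counts differ, plus local variable names differ, plus arithmetic usage differs, and every declared input agrees.
As a probe, take a=4, b=2, c=0: compute runs val := 0 | (!((b + b) == max(c, val))): true | val := 0 | val := 4 | result -1; compute2 runs val := 0 | (!((b * 2) == max(c, val))): true | val := 0 | tmp := 6 | val := 4 | result -1; both end at -1.
Sweeping the whole domain (189 inputs) finds no disagreement.
verdict: equivalent


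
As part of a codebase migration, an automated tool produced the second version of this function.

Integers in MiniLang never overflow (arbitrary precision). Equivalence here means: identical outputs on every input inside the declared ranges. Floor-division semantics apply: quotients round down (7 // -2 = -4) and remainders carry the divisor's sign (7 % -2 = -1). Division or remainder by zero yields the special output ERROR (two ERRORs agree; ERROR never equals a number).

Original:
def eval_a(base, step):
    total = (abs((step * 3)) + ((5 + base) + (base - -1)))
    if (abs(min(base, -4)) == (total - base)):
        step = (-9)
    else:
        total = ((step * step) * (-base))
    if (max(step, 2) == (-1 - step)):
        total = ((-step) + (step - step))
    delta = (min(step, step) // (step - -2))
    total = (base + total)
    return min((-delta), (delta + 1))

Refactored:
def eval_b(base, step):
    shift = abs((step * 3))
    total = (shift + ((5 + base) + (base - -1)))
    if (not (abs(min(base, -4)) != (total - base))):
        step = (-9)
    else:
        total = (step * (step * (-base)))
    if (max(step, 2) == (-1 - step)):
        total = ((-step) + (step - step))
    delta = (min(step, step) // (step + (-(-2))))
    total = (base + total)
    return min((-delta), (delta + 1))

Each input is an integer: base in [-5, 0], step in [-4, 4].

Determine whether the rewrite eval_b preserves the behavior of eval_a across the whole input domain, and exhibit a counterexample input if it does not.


Reading the diff, among the changes: comparison usage differs; arithmetic usage differs; statement counts differ; local variable names differ; boolean connective usage differs.
One worked example (base=-5, step=-2) — eval_a: total=2, then (abs(min(base, -4)) == (total - base)) is false, then total=20, then (max(step, 2) == (-1 - step)) is false, then a zero divisor aborts: ERROR; eval_b: shift=6, then total=2, then (not (abs(min(base, -4)) != (total - base))) is false, then total=20, then (max(step, 2) == (-1 - step)) is false, then a zero divisor aborts: ERROR; agreement on ERROR.
An exhaustive pass over the 54 declared inputs shows identical outputs.
verdict: equivalent


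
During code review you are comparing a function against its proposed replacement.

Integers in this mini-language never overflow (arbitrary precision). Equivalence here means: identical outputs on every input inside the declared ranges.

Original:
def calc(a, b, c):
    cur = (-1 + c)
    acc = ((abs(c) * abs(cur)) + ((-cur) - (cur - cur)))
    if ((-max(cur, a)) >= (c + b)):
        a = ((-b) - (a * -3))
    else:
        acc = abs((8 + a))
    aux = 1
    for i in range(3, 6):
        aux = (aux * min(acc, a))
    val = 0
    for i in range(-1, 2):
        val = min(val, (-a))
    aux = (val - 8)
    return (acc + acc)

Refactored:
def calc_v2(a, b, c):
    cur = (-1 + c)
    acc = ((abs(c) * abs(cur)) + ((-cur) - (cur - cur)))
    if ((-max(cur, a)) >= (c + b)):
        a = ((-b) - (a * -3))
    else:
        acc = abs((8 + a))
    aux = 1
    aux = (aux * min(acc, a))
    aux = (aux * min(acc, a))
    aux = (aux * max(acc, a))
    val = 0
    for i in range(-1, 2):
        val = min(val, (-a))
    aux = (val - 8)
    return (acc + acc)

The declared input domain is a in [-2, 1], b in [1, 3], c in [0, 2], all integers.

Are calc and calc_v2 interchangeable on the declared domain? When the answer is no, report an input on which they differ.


Although `min(acc, a)` became `max(acc, a)`, no input in the stated domain can expose it; all 36 inputs agree.
verdict: equivalent


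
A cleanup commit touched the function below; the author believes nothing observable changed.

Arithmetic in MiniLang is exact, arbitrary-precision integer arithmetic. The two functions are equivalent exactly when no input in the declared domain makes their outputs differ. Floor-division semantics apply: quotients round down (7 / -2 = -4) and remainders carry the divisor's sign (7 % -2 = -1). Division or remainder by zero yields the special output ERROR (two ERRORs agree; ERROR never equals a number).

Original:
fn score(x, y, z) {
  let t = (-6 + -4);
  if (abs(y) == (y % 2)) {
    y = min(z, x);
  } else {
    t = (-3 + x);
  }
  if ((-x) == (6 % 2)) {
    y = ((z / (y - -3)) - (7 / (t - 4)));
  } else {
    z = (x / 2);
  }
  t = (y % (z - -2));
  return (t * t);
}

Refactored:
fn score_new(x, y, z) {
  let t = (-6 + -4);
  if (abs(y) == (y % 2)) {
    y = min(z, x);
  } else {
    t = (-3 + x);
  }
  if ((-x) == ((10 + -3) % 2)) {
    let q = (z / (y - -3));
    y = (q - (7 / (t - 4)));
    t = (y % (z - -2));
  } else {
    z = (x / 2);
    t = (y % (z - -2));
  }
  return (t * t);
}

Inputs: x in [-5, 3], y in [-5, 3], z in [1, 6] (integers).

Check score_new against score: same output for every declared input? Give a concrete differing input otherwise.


There is a counterexample at x=-1, y=-5, z=3: 0 on one side, 16 on the other.
score: t=-10, then (abs(y) == (y % 2)) is false, then t=-4, then ((-x) == (6 % 2)) is false, then z=-1, then t=0, then returns 0
score_new: t=-10, then (abs(y) == (y % 2)) is false, then t=-4, then ((-x) == ((10 + -3) % 2)) is true, then q=-2, then y=-1, then t=4, then returns 16
verdict: not equivalent; witness: x=-1, y=-5, z=3


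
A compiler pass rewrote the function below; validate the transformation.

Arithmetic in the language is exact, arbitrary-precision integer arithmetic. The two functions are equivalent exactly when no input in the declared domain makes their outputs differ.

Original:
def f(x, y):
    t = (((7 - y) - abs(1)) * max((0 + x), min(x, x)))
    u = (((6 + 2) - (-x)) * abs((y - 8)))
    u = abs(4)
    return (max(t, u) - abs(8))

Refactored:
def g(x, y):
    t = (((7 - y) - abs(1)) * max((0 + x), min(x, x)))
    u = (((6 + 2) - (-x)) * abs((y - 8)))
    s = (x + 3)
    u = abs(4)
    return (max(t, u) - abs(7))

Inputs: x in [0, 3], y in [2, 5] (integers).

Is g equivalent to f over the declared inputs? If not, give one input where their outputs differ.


These are not equivalent — on x=0, y=2 the outputs split (-4 vs -3).
f: t=0, then u=48, then u=4, then returns -4
g: t=0, then u=48, then s=3, then u=4, then returns -3
verdict: not equivalent; witness: x=0, y=2


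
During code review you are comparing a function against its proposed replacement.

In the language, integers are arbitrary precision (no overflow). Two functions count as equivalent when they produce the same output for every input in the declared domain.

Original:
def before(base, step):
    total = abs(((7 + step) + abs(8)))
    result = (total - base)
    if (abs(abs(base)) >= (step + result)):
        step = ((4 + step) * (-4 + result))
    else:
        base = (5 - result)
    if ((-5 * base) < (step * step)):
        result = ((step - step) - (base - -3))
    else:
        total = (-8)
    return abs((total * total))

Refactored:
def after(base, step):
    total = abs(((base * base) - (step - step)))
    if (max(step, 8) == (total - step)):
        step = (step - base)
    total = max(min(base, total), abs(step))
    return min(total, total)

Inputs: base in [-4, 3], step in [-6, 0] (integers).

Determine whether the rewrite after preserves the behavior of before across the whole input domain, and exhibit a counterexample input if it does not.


base=-4, step=-6 yields 64 from before but 6 from after.
verdict: not equivalent; witness: base=-4, step=-6


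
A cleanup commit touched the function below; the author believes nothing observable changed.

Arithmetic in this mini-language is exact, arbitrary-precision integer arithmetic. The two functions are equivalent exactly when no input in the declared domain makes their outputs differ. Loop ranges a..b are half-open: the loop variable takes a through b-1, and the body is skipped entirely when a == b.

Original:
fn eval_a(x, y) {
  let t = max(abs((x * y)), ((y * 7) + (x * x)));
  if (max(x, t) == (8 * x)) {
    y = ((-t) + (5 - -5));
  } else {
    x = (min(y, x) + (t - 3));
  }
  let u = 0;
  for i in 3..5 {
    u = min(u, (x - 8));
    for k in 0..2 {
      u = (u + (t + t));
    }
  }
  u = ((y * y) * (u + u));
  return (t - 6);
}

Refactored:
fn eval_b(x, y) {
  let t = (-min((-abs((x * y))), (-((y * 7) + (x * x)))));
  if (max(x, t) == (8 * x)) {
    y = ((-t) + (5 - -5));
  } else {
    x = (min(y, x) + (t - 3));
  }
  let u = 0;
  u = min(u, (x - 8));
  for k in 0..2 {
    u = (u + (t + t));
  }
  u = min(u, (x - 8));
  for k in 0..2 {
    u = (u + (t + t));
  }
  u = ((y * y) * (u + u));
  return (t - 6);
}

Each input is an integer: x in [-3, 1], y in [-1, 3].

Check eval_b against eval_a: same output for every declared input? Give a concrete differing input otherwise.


The two versions differ — the changes include local variable names differ; also arithmetic usage differs; also statement counts differ; also min/max/abs usage differs; also constant usage differs.
Tracing x=1, y=1: eval_a: t := 8 | (max(x, t) == (8 * x)): true | y := 2 | u := 0 | iter i=3: | u := -7 | iter k=0: | u := 9 | iter k=1: | u := 25 | iter i=4: | u := -7 | iter k=0: | u := 9 | iter k=1: | u := 25 | u := 200 | result 2 | eval_b: t := 8 | (max(x, t) == (8 * x)): true | y := 2 | u := 0 | u := -7 | iter k=0: | u := 9 | iter k=1: | u := 25 | u := -7 | iter k=0: | u := 9 | iter k=1: | u := 25 | u := 200 | result 2 — matching result 2.
Every one of the 25 inputs gives matching results.
verdict: equivalent


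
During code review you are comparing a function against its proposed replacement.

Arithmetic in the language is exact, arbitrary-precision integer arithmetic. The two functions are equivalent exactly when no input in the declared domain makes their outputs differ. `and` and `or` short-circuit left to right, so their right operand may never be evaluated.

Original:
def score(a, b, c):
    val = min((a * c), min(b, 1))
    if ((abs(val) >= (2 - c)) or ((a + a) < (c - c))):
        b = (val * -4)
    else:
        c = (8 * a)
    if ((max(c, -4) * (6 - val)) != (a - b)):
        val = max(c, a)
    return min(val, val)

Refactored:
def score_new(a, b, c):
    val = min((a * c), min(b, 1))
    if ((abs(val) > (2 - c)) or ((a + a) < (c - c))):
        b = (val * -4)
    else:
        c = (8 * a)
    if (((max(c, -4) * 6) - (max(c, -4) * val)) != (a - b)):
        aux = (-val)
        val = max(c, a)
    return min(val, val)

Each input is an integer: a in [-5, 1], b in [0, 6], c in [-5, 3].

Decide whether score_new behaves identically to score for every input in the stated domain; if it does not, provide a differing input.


There is a counterexample at a=0, b=0, c=2: 2 on one side, 0 on the other.
score: val := 0 | ((abs(val) >= (2 - c)) or ((a + a) < (c - c))): true | b := 0 | ((max(c, -4) * (6 - val)) != (a - b)): true | val := 2 | result 2
score_new: val := 0 | ((abs(val) > (2 - c)) or ((a + a) < (c - c))): false | c := 0 | (((max(c, -4) * 6) - (max(c, -4) * val)) != (a - b)): false | result 0
verdict: not equivalent; witness: a=0, b=0, c=2


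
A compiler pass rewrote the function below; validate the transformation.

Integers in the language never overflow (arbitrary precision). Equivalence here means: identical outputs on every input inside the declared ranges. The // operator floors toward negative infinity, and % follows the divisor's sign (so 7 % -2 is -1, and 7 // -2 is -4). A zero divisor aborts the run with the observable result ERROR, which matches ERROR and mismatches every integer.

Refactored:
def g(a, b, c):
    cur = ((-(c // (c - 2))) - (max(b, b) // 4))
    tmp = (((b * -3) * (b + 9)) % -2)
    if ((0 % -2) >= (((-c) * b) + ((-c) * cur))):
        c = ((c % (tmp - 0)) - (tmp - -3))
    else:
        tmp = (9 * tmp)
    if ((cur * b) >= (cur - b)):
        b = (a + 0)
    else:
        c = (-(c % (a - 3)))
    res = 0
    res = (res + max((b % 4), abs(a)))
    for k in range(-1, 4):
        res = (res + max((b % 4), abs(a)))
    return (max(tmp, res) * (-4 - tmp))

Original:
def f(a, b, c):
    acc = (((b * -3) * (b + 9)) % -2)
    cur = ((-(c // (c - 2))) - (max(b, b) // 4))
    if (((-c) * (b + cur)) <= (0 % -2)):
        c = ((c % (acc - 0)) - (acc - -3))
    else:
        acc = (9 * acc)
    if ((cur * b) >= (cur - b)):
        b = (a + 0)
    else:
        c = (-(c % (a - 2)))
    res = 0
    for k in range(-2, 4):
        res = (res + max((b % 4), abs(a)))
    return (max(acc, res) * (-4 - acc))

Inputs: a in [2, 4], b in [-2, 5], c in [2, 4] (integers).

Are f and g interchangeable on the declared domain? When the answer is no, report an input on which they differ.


On input a=2, b=2, c=3, f returns ERROR while g returns -48.
verdict: not equivalent; witness: a=2, b=2, c=3


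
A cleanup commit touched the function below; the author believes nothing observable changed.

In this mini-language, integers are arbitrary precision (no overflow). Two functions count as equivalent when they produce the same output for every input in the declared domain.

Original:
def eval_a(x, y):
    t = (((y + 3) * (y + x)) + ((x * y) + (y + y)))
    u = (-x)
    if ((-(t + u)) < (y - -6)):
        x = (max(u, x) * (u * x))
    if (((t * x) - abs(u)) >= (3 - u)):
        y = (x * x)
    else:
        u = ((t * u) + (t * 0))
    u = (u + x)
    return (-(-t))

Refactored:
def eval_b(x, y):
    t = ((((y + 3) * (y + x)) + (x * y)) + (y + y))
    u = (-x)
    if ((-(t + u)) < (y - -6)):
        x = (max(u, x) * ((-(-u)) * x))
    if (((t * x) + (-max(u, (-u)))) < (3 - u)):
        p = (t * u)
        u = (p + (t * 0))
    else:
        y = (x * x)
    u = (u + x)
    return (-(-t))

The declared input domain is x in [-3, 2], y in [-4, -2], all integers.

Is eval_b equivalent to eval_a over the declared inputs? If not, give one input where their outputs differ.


This is a faithful refactor — min/max/abs usage differs; and local variable names differ; and statement counts differ; and arithmetic usage differs; and comparison usage differs, but the computed results match everywhere.
Tracing x=2, y=-3: eval_a: t becomes -12; next u becomes -2; next ((-(t + u)) < (y - -6)) evaluates to false; next (((t * x) - abs(u)) >= (3 - u)) evaluates to false; next u becomes 24; next u becomes 26; next final value -12 | eval_b: t becomes -12; next u becomes -2; next ((-(t + u)) < (y - -6)) evaluates to false; next (((t * x) + (-max(u, (-u)))) < (3 - u)) evaluates to true; next p becomes 24; next u becomes 24; next u becomes 26; next final value -12 — matching result -12.
An exhaustive pass over the 18 declared inputs shows identical outputs.
verdict: equivalent
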